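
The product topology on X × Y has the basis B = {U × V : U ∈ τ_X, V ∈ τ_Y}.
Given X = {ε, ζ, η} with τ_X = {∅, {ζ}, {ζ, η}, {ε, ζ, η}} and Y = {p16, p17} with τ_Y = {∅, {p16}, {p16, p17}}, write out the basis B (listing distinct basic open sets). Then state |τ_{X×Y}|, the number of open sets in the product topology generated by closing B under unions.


Basis B = {∅ × ∅, {ζ} × {p16}, {ζ} × {p16, p17}, {ζ, η} × {p16}, {ε, ζ, η} × {p16}, {ζ, η} × {p16, p17}, {ε, ζ, η} × {p16, p17}}; |τ_{X×Y}| = 10.

Enumerate products U × V with U ∈ τ_X, V ∈ τ_Y (deduplicated):
  ∅ × ∅ = {} (∅)
  {ζ} × {p16} = {(ζ,p16)}
  {ζ} × {p16, p17} = {(ζ,p16), (ζ,p17)}
  {ζ, η} × {p16} = {(ζ,p16), (η,p16)}
  {ε, ζ, η} × {p16} = {(ε,p16), (ζ,p16), (η,p16)}
  {ζ, η} × {p16, p17} = {(ζ,p16), (ζ,p17), (η,p16), (η,p17)}
  {ε, ζ, η} × {p16, p17} = {(ε,p16), (ε,p17), (ζ,p16), (ζ,p17), (η,p16), (η,p17)}
These 7 distinct sets form the basis B.
Close under arbitrary unions to get τ_{X×Y}; counting gives |τ_{X×Y}| = 10.


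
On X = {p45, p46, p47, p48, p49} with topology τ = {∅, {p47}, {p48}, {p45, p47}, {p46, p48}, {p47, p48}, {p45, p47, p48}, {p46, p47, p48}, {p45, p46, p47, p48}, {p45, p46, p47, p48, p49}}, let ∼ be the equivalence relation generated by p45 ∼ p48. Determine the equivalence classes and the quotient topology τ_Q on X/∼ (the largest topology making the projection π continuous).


X/∼ = {[p45=p48], [p46], [p47], [p49]}; |τ_Q| = 5.

Equivalence classes: [p45=p48], [p46], [p47], [p49].
Quotient map π: X → X/∼ sends p45 ↦ [p45=p48], p46 ↦ [p46], p47 ↦ [p47], p48 ↦ [p45=p48], p49 ↦ [p49].
For each subset V ⊆ X/∼, compute π^{-1}(V) ⊆ X and check whether π^{-1}(V) ∈ τ. V is open in τ_Q iff π^{-1}(V) ∈ τ.
  V = {}: π^{-1}(V) = ∅ ∈ τ ✓.
  V = {[p45=p48]}: π^{-1}(V) = {p45, p48} ∉ τ ✗.
  V = {[p46]}: π^{-1}(V) = {p46} ∉ τ ✗.
  V = {[p45=p48], [p46]}: π^{-1}(V) = {p45, p46, p48} ∉ τ ✗.
  V = {[p47]}: π^{-1}(V) = {p47} ∈ τ ✓.
  V = {[p45=p48], [p47]}: π^{-1}(V) = {p45, p47, p48} ∈ τ ✓.
  V = {[p46], [p47]}: π^{-1}(V) = {p46, p47} ∉ τ ✗.
  V = {[p45=p48], [p46], [p47]}: π^{-1}(V) = {p45, p46, p47, p48} ∈ τ ✓.
  V = {[p49]}: π^{-1}(V) = {p49} ∉ τ ✗.
  V = {[p45=p48], [p49]}: π^{-1}(V) = {p45, p48, p49} ∉ τ ✗.
  V = {[p46], [p49]}: π^{-1}(V) = {p46, p49} ∉ τ ✗.
  V = {[p45=p48], [p46], [p49]}: π^{-1}(V) = {p45, p46, p48, p49} ∉ τ ✗.
  V = {[p47], [p49]}: π^{-1}(V) = {p47, p49} ∉ τ ✗.
  V = {[p45=p48], [p47], [p49]}: π^{-1}(V) = {p45, p47, p48, p49} ∉ τ ✗.
  V = {[p46], [p47], [p49]}: π^{-1}(V) = {p46, p47, p49} ∉ τ ✗.
  V = {[p45=p48], [p46], [p47], [p49]}: π^{-1}(V) = {p45, p46, p47, p48, p49} ∈ τ ✓.
Open sets in the quotient: τ_Q = {{}, {[p47]}, {[p45=p48], [p47]}, {[p45=p48], [p46], [p47]}, {[p45=p48], [p46], [p47], [p49]}} (5 elements).


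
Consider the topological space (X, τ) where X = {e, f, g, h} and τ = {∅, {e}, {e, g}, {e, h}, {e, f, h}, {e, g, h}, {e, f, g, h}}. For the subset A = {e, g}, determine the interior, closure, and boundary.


int(A) = {e, g}, cl(A) = {e, f, g, h}, ∂A = {f, h}.

Closed sets in (X, τ) are complements of opens:
  closed(X, τ) = {∅, {f}, {g}, {f, g}, {f, h}, {f, g, h}, {e, f, g, h}}.
int(A) = ⋃ {U ∈ τ : U ⊆ A}. Opens contained in A: ∅, {e}, {e, g}.
Taking the union of these: int(A) = {e, g}.
cl(A) = ⋂ {C closed : A ⊆ C}. Closed sets containing A: {e, f, g, h}.
Intersecting these: cl(A) = {e, f, g, h}.
∂A = cl(A) ∖ int(A) = {e, f, g, h} ∖ {e, g} = {f, h}.


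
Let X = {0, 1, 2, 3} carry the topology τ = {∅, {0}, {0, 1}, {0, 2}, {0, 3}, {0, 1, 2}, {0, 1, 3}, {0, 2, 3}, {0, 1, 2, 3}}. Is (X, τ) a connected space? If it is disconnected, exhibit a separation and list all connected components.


(X, τ) is connected.

Find clopen sets (U ∈ τ with X ∖ U ∈ τ):
  U = ∅, X ∖ U = {0, 1, 2, 3} — both open, so U is clopen.
  U = {0, 1, 2, 3}, X ∖ U = ∅ — both open, so U is clopen.
Only trivial clopens (∅ and X) exist, so (X, τ) is connected.
Compute connected components by grouping points that agree on all clopens:
  component: {0, 1, 2, 3}


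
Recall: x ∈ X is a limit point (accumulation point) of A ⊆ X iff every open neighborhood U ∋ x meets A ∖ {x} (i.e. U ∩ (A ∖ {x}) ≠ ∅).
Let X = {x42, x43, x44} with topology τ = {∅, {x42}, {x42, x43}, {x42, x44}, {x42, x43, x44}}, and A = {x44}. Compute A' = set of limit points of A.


A' = ∅

For each x ∈ X, list the open sets U ∈ τ with x ∈ U, then check whether U ∩ (A ∖ {x}) ≠ ∅ for every such U.
  x = x42: open {x42} ∋ x has {x42} ∩ (A ∖ {x42}) = ∅, so x is NOT a limit point.
  x = x43: open {x42, x43} ∋ x has {x42, x43} ∩ (A ∖ {x43}) = ∅, so x is NOT a limit point.
  x = x44: open {x42, x44} ∋ x has {x42, x44} ∩ (A ∖ {x44}) = ∅, so x is NOT a limit point.
Collecting: A' = ∅.


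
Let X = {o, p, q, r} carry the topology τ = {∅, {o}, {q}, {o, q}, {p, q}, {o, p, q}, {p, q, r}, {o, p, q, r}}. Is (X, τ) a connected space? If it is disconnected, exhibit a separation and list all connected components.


(X, τ) is disconnected; components = [{o}, {p, q, r}].

Find clopen sets (U ∈ τ with X ∖ U ∈ τ):
  U = ∅, X ∖ U = {o, p, q, r} — both open, so U is clopen.
  U = {o}, X ∖ U = {p, q, r} — both open, so U is clopen.
  U = {p, q, r}, X ∖ U = {o} — both open, so U is clopen.
  U = {o, p, q, r}, X ∖ U = ∅ — both open, so U is clopen.
Nontrivial clopen(s) exist: e.g. {p, q, r}. So (X, τ) is disconnected.
Compute connected components by grouping points that agree on all clopens:
  component: {o}
  component: {p, q, r}


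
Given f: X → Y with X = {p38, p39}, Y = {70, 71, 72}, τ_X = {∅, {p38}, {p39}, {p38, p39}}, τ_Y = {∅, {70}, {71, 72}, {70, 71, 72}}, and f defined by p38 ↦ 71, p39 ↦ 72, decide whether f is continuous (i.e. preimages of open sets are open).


f IS continuous.

Compute f^{-1}(U) for each U ∈ τ_Y:
  U = ∅: f^{-1}(U) = ∅ ∈ τ_X ✓.
  U = {70}: f^{-1}(U) = ∅ ∈ τ_X ✓.
  U = {71, 72}: f^{-1}(U) = {p38, p39} ∈ τ_X ✓.
  U = {70, 71, 72}: f^{-1}(U) = {p38, p39} ∈ τ_X ✓.
Every preimage lies in τ_X, so f IS continuous.


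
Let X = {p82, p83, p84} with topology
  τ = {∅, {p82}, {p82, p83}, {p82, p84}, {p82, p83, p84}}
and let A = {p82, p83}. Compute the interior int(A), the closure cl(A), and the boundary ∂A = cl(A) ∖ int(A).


int(A) = {p82, p83}, cl(A) = {p82, p83, p84}, ∂A = {p84}.

Closed sets in (X, τ) are complements of opens:
  closed(X, τ) = {∅, {p83}, {p84}, {p83, p84}, {p82, p83, p84}}.
int(A) = ⋃ {U ∈ τ : U ⊆ A}. Opens contained in A: ∅, {p82}, {p82, p83}.
Taking the union of these: int(A) = {p82, p83}.
cl(A) = ⋂ {C closed : A ⊆ C}. Closed sets containing A: {p82, p83, p84}.
Intersecting these: cl(A) = {p82, p83, p84}.
∂A = cl(A) ∖ int(A) = {p82, p83, p84} ∖ {p82, p83} = {p84}.


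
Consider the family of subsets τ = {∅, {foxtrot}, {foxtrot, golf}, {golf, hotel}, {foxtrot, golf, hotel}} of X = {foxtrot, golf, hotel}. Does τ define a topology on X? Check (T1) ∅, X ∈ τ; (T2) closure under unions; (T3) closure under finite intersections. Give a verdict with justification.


τ is NOT a topology on X.

Axiom (T1): ∅ ∈ τ? Yes; X ∈ τ? Yes.
Axiom (T2/T3): check pairwise unions and intersections of members of τ.
Counterexample for (T3): {foxtrot, golf} ∩ {golf, hotel} = {golf} ∉ τ. Therefore τ is NOT a topology.


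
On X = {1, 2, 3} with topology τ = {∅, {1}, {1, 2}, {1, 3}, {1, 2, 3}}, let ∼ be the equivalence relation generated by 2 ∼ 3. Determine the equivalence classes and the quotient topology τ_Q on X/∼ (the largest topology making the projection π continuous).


X/∼ = {[1], [2=3]}; |τ_Q| = 3.

Equivalence classes: [1], [2=3].
Quotient map π: X → X/∼ sends 1 ↦ [1], 2 ↦ [2=3], 3 ↦ [2=3].
For each subset V ⊆ X/∼, compute π^{-1}(V) ⊆ X and check whether π^{-1}(V) ∈ τ. V is open in τ_Q iff π^{-1}(V) ∈ τ.
  V = {}: π^{-1}(V) = ∅ ∈ τ ✓.
  V = {[1]}: π^{-1}(V) = {1} ∈ τ ✓.
  V = {[2=3]}: π^{-1}(V) = {2, 3} ∉ τ ✗.
  V = {[1], [2=3]}: π^{-1}(V) = {1, 2, 3} ∈ τ ✓.
Open sets in the quotient: τ_Q = {{}, {[1]}, {[1], [2=3]}} (3 elements).


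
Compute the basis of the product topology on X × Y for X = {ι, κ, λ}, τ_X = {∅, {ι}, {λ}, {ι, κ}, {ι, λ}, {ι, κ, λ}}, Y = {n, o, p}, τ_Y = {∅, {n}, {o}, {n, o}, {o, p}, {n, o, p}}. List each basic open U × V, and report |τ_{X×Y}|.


Basis B = {∅ × ∅, {ι} × {n}, {ι} × {o}, {λ} × {n}, {λ} × {o}, {ι} × {n, o}, {ι, κ} × {n}, {ι, λ} × {n}, {ι} × {o, p}, {ι, κ} × {o}, {ι, λ} × {o}, {λ} × {n, o}, {λ} × {o, p}, {ι} × {n, o, p}, {ι, κ, λ} × {n}, {ι, κ, λ} × {o}, {λ} × {n, o, p}, {ι, κ} × {n, o}, {ι, λ} × {n, o}, {ι, κ} × {o, p}, {ι, λ} × {o, p}, {ι, κ} × {n, o, p}, {ι, λ} × {n, o, p}, {ι, κ, λ} × {n, o}, {ι, κ, λ} × {o, p}, {ι, κ, λ} × {n, o, p}}; |τ_{X×Y}| = 108.

Enumerate products U × V with U ∈ τ_X, V ∈ τ_Y (deduplicated):
  ∅ × ∅ = {} (∅)
  {ι} × {n} = {(ι,n)}
  {ι} × {o} = {(ι,o)}
  {λ} × {n} = {(λ,n)}
  {λ} × {o} = {(λ,o)}
  {ι} × {n, o} = {(ι,n), (ι,o)}
  {ι, κ} × {n} = {(ι,n), (κ,n)}
  {ι, λ} × {n} = {(ι,n), (λ,n)}
  {ι} × {o, p} = {(ι,o), (ι,p)}
  {ι, κ} × {o} = {(ι,o), (κ,o)}
  {ι, λ} × {o} = {(ι,o), (λ,o)}
  {λ} × {n, o} = {(λ,n), (λ,o)}
  {λ} × {o, p} = {(λ,o), (λ,p)}
  {ι} × {n, o, p} = {(ι,n), (ι,o), (ι,p)}
  {ι, κ, λ} × {n} = {(ι,n), (κ,n), (λ,n)}
  {ι, κ, λ} × {o} = {(ι,o), (κ,o), (λ,o)}
  {λ} × {n, o, p} = {(λ,n), (λ,o), (λ,p)}
  {ι, κ} × {n, o} = {(ι,n), (ι,o), (κ,n), (κ,o)}
  {ι, λ} × {n, o} = {(ι,n), (ι,o), (λ,n), (λ,o)}
  {ι, κ} × {o, p} = {(ι,o), (ι,p), (κ,o), (κ,p)}
  {ι, λ} × {o, p} = {(ι,o), (ι,p), (λ,o), (λ,p)}
  {ι, κ} × {n, o, p} = {(ι,n), (ι,o), (ι,p), (κ,n), (κ,o), (κ,p)}
  {ι, λ} × {n, o, p} = {(ι,n), (ι,o), (ι,p), (λ,n), (λ,o), (λ,p)}
  {ι, κ, λ} × {n, o} = {(ι,n), (ι,o), (κ,n), (κ,o), (λ,n), (λ,o)}
  {ι, κ, λ} × {o, p} = {(ι,o), (ι,p), (κ,o), (κ,p), (λ,o), (λ,p)}
  {ι, κ, λ} × {n, o, p} = {(ι,n), (ι,o), (ι,p), (κ,n), (κ,o), (κ,p), (λ,n), (λ,o), (λ,p)}
These 26 distinct sets form the basis B.
Close under arbitrary unions to get τ_{X×Y}; counting gives |τ_{X×Y}| = 108.


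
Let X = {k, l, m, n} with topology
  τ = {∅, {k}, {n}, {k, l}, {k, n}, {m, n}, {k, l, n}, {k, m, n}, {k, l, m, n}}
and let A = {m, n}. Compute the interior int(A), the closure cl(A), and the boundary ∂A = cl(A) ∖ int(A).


int(A) = {m, n}, cl(A) = {m, n}, ∂A = ∅.

Closed sets in (X, τ) are complements of opens:
  closed(X, τ) = {∅, {l}, {m}, {k, l}, {l, m}, {m, n}, {k, l, m}, {l, m, n}, {k, l, m, n}}.
int(A) = ⋃ {U ∈ τ : U ⊆ A}. Opens contained in A: ∅, {n}, {m, n}.
Taking the union of these: int(A) = {m, n}.
cl(A) = ⋂ {C closed : A ⊆ C}. Closed sets containing A: {m, n}, {l, m, n}, {k, l, m, n}.
Intersecting these: cl(A) = {m, n}.
∂A = cl(A) ∖ int(A) = {m, n} ∖ {m, n} = ∅.


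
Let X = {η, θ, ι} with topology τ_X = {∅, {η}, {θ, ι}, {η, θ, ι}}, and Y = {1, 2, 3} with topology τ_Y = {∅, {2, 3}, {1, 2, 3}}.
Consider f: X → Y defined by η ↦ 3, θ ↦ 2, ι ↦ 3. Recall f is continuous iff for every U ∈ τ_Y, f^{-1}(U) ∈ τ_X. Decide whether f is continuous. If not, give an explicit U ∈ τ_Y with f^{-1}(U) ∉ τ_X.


f IS continuous.

Compute f^{-1}(U) for each U ∈ τ_Y:
  U = ∅: f^{-1}(U) = ∅ ∈ τ_X ✓.
  U = {2, 3}: f^{-1}(U) = {η, θ, ι} ∈ τ_X ✓.
  U = {1, 2, 3}: f^{-1}(U) = {η, θ, ι} ∈ τ_X ✓.
Every preimage lies in τ_X, so f IS continuous.


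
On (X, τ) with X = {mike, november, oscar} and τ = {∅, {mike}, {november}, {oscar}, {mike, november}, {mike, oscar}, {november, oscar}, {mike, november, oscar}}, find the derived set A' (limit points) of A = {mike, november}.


A' = ∅

For each x ∈ X, list the open sets U ∈ τ with x ∈ U, then check whether U ∩ (A ∖ {x}) ≠ ∅ for every such U.
  x = mike: open {mike} ∋ x has {mike} ∩ (A ∖ {mike}) = ∅, so x is NOT a limit point.
  x = november: open {november} ∋ x has {november} ∩ (A ∖ {november}) = ∅, so x is NOT a limit point.
  x = oscar: open {oscar} ∋ x has {oscar} ∩ (A ∖ {oscar}) = ∅, so x is NOT a limit point.
Collecting: A' = ∅.


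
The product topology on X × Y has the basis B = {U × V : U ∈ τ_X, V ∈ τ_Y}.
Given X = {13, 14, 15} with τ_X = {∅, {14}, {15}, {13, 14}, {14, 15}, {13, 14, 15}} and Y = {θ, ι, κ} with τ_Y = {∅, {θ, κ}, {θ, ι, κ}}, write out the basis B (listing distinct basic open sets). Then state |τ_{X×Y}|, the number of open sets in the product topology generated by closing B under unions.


Basis B = {∅ × ∅, {14} × {θ, κ}, {15} × {θ, κ}, {14} × {θ, ι, κ}, {15} × {θ, ι, κ}, {13, 14} × {θ, κ}, {14, 15} × {θ, κ}, {13, 14} × {θ, ι, κ}, {13, 14, 15} × {θ, κ}, {14, 15} × {θ, ι, κ}, {13, 14, 15} × {θ, ι, κ}}; |τ_{X×Y}| = 18.

Enumerate products U × V with U ∈ τ_X, V ∈ τ_Y (deduplicated):
  ∅ × ∅ = {} (∅)
  {14} × {θ, κ} = {(14,θ), (14,κ)}
  {15} × {θ, κ} = {(15,θ), (15,κ)}
  {14} × {θ, ι, κ} = {(14,θ), (14,ι), (14,κ)}
  {15} × {θ, ι, κ} = {(15,θ), (15,ι), (15,κ)}
  {13, 14} × {θ, κ} = {(13,θ), (13,κ), (14,θ), (14,κ)}
  {14, 15} × {θ, κ} = {(14,θ), (14,κ), (15,θ), (15,κ)}
  {13, 14} × {θ, ι, κ} = {(13,θ), (13,ι), (13,κ), (14,θ), (14,ι), (14,κ)}
  {13, 14, 15} × {θ, κ} = {(13,θ), (13,κ), (14,θ), (14,κ), (15,θ), (15,κ)}
  {14, 15} × {θ, ι, κ} = {(14,θ), (14,ι), (14,κ), (15,θ), (15,ι), (15,κ)}
  {13, 14, 15} × {θ, ι, κ} = {(13,θ), (13,ι), (13,κ), (14,θ), (14,ι), (14,κ), (15,θ), (15,ι), (15,κ)}
These 11 distinct sets form the basis B.
Close under arbitrary unions to get τ_{X×Y}; counting gives |τ_{X×Y}| = 18.


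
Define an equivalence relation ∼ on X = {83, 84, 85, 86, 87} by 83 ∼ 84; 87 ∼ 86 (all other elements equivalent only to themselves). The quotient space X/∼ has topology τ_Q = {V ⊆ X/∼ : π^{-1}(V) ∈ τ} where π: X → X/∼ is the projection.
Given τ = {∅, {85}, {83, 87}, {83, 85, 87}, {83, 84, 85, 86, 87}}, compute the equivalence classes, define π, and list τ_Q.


X/∼ = {[83=84], [85], [86=87]}; |τ_Q| = 3.

Equivalence classes: [83=84], [85], [86=87].
Quotient map π: X → X/∼ sends 83 ↦ [83=84], 84 ↦ [83=84], 85 ↦ [85], 86 ↦ [86=87], 87 ↦ [86=87].
For each subset V ⊆ X/∼, compute π^{-1}(V) ⊆ X and check whether π^{-1}(V) ∈ τ. V is open in τ_Q iff π^{-1}(V) ∈ τ.
  V = {}: π^{-1}(V) = ∅ ∈ τ ✓.
  V = {[83=84]}: π^{-1}(V) = {83, 84} ∉ τ ✗.
  V = {[85]}: π^{-1}(V) = {85} ∈ τ ✓.
  V = {[83=84], [85]}: π^{-1}(V) = {83, 84, 85} ∉ τ ✗.
  V = {[86=87]}: π^{-1}(V) = {86, 87} ∉ τ ✗.
  V = {[83=84], [86=87]}: π^{-1}(V) = {83, 84, 86, 87} ∉ τ ✗.
  V = {[85], [86=87]}: π^{-1}(V) = {85, 86, 87} ∉ τ ✗.
  V = {[83=84], [85], [86=87]}: π^{-1}(V) = {83, 84, 85, 86, 87} ∈ τ ✓.
Open sets in the quotient: τ_Q = {{}, {[85]}, {[83=84], [85], [86=87]}} (3 elements).


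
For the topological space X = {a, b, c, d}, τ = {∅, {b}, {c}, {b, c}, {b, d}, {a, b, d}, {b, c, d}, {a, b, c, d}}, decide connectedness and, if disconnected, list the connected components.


(X, τ) is disconnected; components = [{c}, {a, b, d}].

Find clopen sets (U ∈ τ with X ∖ U ∈ τ):
  U = ∅, X ∖ U = {a, b, c, d} — both open, so U is clopen.
  U = {c}, X ∖ U = {a, b, d} — both open, so U is clopen.
  U = {a, b, d}, X ∖ U = {c} — both open, so U is clopen.
  U = {a, b, c, d}, X ∖ U = ∅ — both open, so U is clopen.
Nontrivial clopen(s) exist: e.g. {c}. So (X, τ) is disconnected.
Compute connected components by grouping points that agree on all clopens:
  component: {c}
  component: {a, b, d}


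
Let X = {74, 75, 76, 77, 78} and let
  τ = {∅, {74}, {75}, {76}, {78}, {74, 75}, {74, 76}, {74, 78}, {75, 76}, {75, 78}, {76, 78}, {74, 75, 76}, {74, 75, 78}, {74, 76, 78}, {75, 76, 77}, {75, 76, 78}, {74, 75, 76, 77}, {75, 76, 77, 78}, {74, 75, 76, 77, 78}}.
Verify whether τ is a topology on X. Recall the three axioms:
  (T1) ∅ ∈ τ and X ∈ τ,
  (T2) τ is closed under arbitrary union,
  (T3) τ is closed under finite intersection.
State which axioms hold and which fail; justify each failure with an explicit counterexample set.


τ is NOT a topology on X.

Axiom (T1): ∅ ∈ τ? Yes; X ∈ τ? Yes.
Axiom (T2/T3): check pairwise unions and intersections of members of τ.
Counterexample for (T2): {74} ∪ {75, 76, 78} = {74, 75, 76, 78} ∉ τ. Therefore τ is NOT a topology.


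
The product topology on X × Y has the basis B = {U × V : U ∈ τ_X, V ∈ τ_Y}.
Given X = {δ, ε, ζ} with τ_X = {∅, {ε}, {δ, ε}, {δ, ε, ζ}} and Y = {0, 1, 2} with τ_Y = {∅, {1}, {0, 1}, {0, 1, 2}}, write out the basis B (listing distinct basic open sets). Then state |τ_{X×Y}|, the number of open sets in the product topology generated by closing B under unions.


Basis B = {∅ × ∅, {ε} × {1}, {δ, ε} × {1}, {ε} × {0, 1}, {δ, ε, ζ} × {1}, {ε} × {0, 1, 2}, {δ, ε} × {0, 1}, {δ, ε} × {0, 1, 2}, {δ, ε, ζ} × {0, 1}, {δ, ε, ζ} × {0, 1, 2}}; |τ_{X×Y}| = 20.

Enumerate products U × V with U ∈ τ_X, V ∈ τ_Y (deduplicated):
  ∅ × ∅ = {} (∅)
  {ε} × {1} = {(ε,1)}
  {δ, ε} × {1} = {(δ,1), (ε,1)}
  {ε} × {0, 1} = {(ε,0), (ε,1)}
  {δ, ε, ζ} × {1} = {(δ,1), (ε,1), (ζ,1)}
  {ε} × {0, 1, 2} = {(ε,0), (ε,1), (ε,2)}
  {δ, ε} × {0, 1} = {(δ,0), (δ,1), (ε,0), (ε,1)}
  {δ, ε} × {0, 1, 2} = {(δ,0), (δ,1), (δ,2), (ε,0), (ε,1), (ε,2)}
  {δ, ε, ζ} × {0, 1} = {(δ,0), (δ,1), (ε,0), (ε,1), (ζ,0), (ζ,1)}
  {δ, ε, ζ} × {0, 1, 2} = {(δ,0), (δ,1), (δ,2), (ε,0), (ε,1), (ε,2), (ζ,0), (ζ,1), (ζ,2)}
These 10 distinct sets form the basis B.
Close under arbitrary unions to get τ_{X×Y}; counting gives |τ_{X×Y}| = 20.


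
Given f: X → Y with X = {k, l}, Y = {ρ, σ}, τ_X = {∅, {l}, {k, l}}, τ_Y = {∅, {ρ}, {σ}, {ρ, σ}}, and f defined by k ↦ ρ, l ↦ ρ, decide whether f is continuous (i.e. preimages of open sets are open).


f IS continuous.

Compute f^{-1}(U) for each U ∈ τ_Y:
  U = ∅: f^{-1}(U) = ∅ ∈ τ_X ✓.
  U = {ρ}: f^{-1}(U) = {k, l} ∈ τ_X ✓.
  U = {σ}: f^{-1}(U) = ∅ ∈ τ_X ✓.
  U = {ρ, σ}: f^{-1}(U) = {k, l} ∈ τ_X ✓.
Every preimage lies in τ_X, so f IS continuous.


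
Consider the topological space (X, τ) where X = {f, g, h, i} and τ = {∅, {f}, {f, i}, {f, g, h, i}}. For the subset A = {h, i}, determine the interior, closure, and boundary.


int(A) = ∅, cl(A) = {g, h, i}, ∂A = {g, h, i}.

Closed sets in (X, τ) are complements of opens:
  closed(X, τ) = {∅, {g, h}, {g, h, i}, {f, g, h, i}}.
int(A) = ⋃ {U ∈ τ : U ⊆ A}. Opens contained in A: ∅.
Taking the union of these: int(A) = ∅.
cl(A) = ⋂ {C closed : A ⊆ C}. Closed sets containing A: {g, h, i}, {f, g, h, i}.
Intersecting these: cl(A) = {g, h, i}.
∂A = cl(A) ∖ int(A) = {g, h, i} ∖ ∅ = {g, h, i}.


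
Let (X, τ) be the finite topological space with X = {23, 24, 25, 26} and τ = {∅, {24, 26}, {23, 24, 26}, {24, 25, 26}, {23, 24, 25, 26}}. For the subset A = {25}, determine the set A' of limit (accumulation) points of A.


A' = ∅

For each x ∈ X, list the open sets U ∈ τ with x ∈ U, then check whether U ∩ (A ∖ {x}) ≠ ∅ for every such U.
  x = 23: open {23, 24, 26} ∋ x has {23, 24, 26} ∩ (A ∖ {23}) = ∅, so x is NOT a limit point.
  x = 24: open {24, 26} ∋ x has {24, 26} ∩ (A ∖ {24}) = ∅, so x is NOT a limit point.
  x = 25: open {24, 25, 26} ∋ x has {24, 25, 26} ∩ (A ∖ {25}) = ∅, so x is NOT a limit point.
  x = 26: open {24, 26} ∋ x has {24, 26} ∩ (A ∖ {26}) = ∅, so x is NOT a limit point.
Collecting: A' = ∅.


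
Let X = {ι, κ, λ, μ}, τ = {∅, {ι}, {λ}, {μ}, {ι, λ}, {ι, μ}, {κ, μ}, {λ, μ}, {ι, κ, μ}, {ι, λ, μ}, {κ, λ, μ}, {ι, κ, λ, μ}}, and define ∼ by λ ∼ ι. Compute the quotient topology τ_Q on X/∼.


X/∼ = {[ι=λ], [κ], [μ]}; |τ_Q| = 6.

Equivalence classes: [ι=λ], [κ], [μ].
Quotient map π: X → X/∼ sends ι ↦ [ι=λ], κ ↦ [κ], λ ↦ [ι=λ], μ ↦ [μ].
For each subset V ⊆ X/∼, compute π^{-1}(V) ⊆ X and check whether π^{-1}(V) ∈ τ. V is open in τ_Q iff π^{-1}(V) ∈ τ.
  V = {}: π^{-1}(V) = ∅ ∈ τ ✓.
  V = {[ι=λ]}: π^{-1}(V) = {ι, λ} ∈ τ ✓.
  V = {[κ]}: π^{-1}(V) = {κ} ∉ τ ✗.
  V = {[ι=λ], [κ]}: π^{-1}(V) = {ι, κ, λ} ∉ τ ✗.
  V = {[μ]}: π^{-1}(V) = {μ} ∈ τ ✓.
  V = {[ι=λ], [μ]}: π^{-1}(V) = {ι, λ, μ} ∈ τ ✓.
  V = {[κ], [μ]}: π^{-1}(V) = {κ, μ} ∈ τ ✓.
  V = {[ι=λ], [κ], [μ]}: π^{-1}(V) = {ι, κ, λ, μ} ∈ τ ✓.
Open sets in the quotient: τ_Q = {{}, {[ι=λ]}, {[μ]}, {[ι=λ], [μ]}, {[κ], [μ]}, {[ι=λ], [κ], [μ]}} (6 elements).


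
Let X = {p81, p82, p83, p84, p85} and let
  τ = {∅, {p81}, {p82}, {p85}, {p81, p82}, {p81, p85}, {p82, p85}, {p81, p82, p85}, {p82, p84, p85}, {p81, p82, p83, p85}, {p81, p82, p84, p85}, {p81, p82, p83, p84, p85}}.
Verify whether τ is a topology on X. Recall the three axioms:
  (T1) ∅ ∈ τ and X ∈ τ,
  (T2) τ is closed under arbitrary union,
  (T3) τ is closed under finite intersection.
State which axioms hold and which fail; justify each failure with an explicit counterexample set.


τ IS a topology on X.

Axiom (T1): ∅ ∈ τ? Yes; X ∈ τ? Yes.
Axiom (T2/T3): check pairwise unions and intersections of members of τ.
All pairwise intersections and unions checked — each lies in τ. Therefore τ satisfies (T1), (T2), (T3): it IS a topology on X.


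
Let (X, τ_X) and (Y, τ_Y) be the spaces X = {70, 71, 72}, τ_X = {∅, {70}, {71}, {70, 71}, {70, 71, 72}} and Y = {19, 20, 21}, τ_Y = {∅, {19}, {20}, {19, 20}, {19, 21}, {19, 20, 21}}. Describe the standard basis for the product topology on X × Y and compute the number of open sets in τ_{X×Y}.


Basis B = {∅ × ∅, {70} × {19}, {70} × {20}, {71} × {19}, {71} × {20}, {70} × {19, 20}, {70} × {19, 21}, {70, 71} × {19}, {70, 71} × {20}, {71} × {19, 20}, {71} × {19, 21}, {70} × {19, 20, 21}, {70, 71, 72} × {19}, {70, 71, 72} × {20}, {71} × {19, 20, 21}, {70, 71} × {19, 20}, {70, 71} × {19, 21}, {70, 71} × {19, 20, 21}, {70, 71, 72} × {19, 20}, {70, 71, 72} × {19, 21}, {70, 71, 72} × {19, 20, 21}}; |τ_{X×Y}| = 70.

Enumerate products U × V with U ∈ τ_X, V ∈ τ_Y (deduplicated):
  ∅ × ∅ = {} (∅)
  {70} × {19} = {(70,19)}
  {70} × {20} = {(70,20)}
  {71} × {19} = {(71,19)}
  {71} × {20} = {(71,20)}
  {70} × {19, 20} = {(70,19), (70,20)}
  {70} × {19, 21} = {(70,19), (70,21)}
  {70, 71} × {19} = {(70,19), (71,19)}
  {70, 71} × {20} = {(70,20), (71,20)}
  {71} × {19, 20} = {(71,19), (71,20)}
  {71} × {19, 21} = {(71,19), (71,21)}
  {70} × {19, 20, 21} = {(70,19), (70,20), (70,21)}
  {70, 71, 72} × {19} = {(70,19), (71,19), (72,19)}
  {70, 71, 72} × {20} = {(70,20), (71,20), (72,20)}
  {71} × {19, 20, 21} = {(71,19), (71,20), (71,21)}
  {70, 71} × {19, 20} = {(70,19), (70,20), (71,19), (71,20)}
  {70, 71} × {19, 21} = {(70,19), (70,21), (71,19), (71,21)}
  {70, 71} × {19, 20, 21} = {(70,19), (70,20), (70,21), (71,19), (71,20), (71,21)}
  {70, 71, 72} × {19, 20} = {(70,19), (70,20), (71,19), (71,20), (72,19), (72,20)}
  {70, 71, 72} × {19, 21} = {(70,19), (70,21), (71,19), (71,21), (72,19), (72,21)}
  {70, 71, 72} × {19, 20, 21} = {(70,19), (70,20), (70,21), (71,19), (71,20), (71,21), (72,19), (72,20), (72,21)}
These 21 distinct sets form the basis B.
Close under arbitrary unions to get τ_{X×Y}; counting gives |τ_{X×Y}| = 70.


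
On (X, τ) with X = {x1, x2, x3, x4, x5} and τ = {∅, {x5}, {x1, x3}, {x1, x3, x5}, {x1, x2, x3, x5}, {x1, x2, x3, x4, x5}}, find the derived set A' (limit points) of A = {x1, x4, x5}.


A' = {x2, x3, x4}

For each x ∈ X, list the open sets U ∈ τ with x ∈ U, then check whether U ∩ (A ∖ {x}) ≠ ∅ for every such U.
  x = x1: open {x1, x3} ∋ x has {x1, x3} ∩ (A ∖ {x1}) = ∅, so x is NOT a limit point.
  x = x2: opens ∋ x are {x1, x2, x3, x5}, {x1, x2, x3, x4, x5}; each meets A ∖ {x2}, so x IS a limit point.
  x = x3: opens ∋ x are {x1, x3}, {x1, x3, x5}, {x1, x2, x3, x5}, {x1, x2, x3, x4, x5}; each meets A ∖ {x3}, so x IS a limit point.
  x = x4: opens ∋ x are {x1, x2, x3, x4, x5}; each meets A ∖ {x4}, so x IS a limit point.
  x = x5: open {x5} ∋ x has {x5} ∩ (A ∖ {x5}) = ∅, so x is NOT a limit point.
Collecting: A' = {x2, x3, x4}.


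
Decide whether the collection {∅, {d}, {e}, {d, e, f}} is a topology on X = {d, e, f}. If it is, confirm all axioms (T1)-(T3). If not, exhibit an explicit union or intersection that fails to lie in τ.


τ is NOT a topology on X.

Axiom (T1): ∅ ∈ τ? Yes; X ∈ τ? Yes.
Axiom (T2/T3): check pairwise unions and intersections of members of τ.
Counterexample for (T2): {d} ∪ {e} = {d, e} ∉ τ. Therefore τ is NOT a topology.


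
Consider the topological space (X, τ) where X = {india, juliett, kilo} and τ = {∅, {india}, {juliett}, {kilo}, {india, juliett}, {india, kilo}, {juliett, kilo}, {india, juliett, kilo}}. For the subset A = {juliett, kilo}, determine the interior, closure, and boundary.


int(A) = {juliett, kilo}, cl(A) = {juliett, kilo}, ∂A = ∅.

Closed sets in (X, τ) are complements of opens:
  closed(X, τ) = {∅, {india}, {juliett}, {kilo}, {india, juliett}, {india, kilo}, {juliett, kilo}, {india, juliett, kilo}}.
int(A) = ⋃ {U ∈ τ : U ⊆ A}. Opens contained in A: ∅, {juliett}, {kilo}, {juliett, kilo}.
Taking the union of these: int(A) = {juliett, kilo}.
cl(A) = ⋂ {C closed : A ⊆ C}. Closed sets containing A: {juliett, kilo}, {india, juliett, kilo}.
Intersecting these: cl(A) = {juliett, kilo}.
∂A = cl(A) ∖ int(A) = {juliett, kilo} ∖ {juliett, kilo} = ∅.


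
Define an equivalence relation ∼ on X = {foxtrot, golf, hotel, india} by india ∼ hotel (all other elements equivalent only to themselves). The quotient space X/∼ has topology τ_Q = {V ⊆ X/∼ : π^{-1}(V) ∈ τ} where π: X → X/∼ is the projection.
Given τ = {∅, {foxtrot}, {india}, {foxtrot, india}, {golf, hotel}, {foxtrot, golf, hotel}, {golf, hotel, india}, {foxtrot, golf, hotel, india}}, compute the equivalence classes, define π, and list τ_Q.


X/∼ = {[foxtrot], [golf], [hotel=india]}; |τ_Q| = 4.

Equivalence classes: [foxtrot], [golf], [hotel=india].
Quotient map π: X → X/∼ sends foxtrot ↦ [foxtrot], golf ↦ [golf], hotel ↦ [hotel=india], india ↦ [hotel=india].
For each subset V ⊆ X/∼, compute π^{-1}(V) ⊆ X and check whether π^{-1}(V) ∈ τ. V is open in τ_Q iff π^{-1}(V) ∈ τ.
  V = {}: π^{-1}(V) = ∅ ∈ τ ✓.
  V = {[foxtrot]}: π^{-1}(V) = {foxtrot} ∈ τ ✓.
  V = {[golf]}: π^{-1}(V) = {golf} ∉ τ ✗.
  V = {[foxtrot], [golf]}: π^{-1}(V) = {foxtrot, golf} ∉ τ ✗.
  V = {[hotel=india]}: π^{-1}(V) = {hotel, india} ∉ τ ✗.
  V = {[foxtrot], [hotel=india]}: π^{-1}(V) = {foxtrot, hotel, india} ∉ τ ✗.
  V = {[golf], [hotel=india]}: π^{-1}(V) = {golf, hotel, india} ∈ τ ✓.
  V = {[foxtrot], [golf], [hotel=india]}: π^{-1}(V) = {foxtrot, golf, hotel, india} ∈ τ ✓.
Open sets in the quotient: τ_Q = {{}, {[foxtrot]}, {[golf], [hotel=india]}, {[foxtrot], [golf], [hotel=india]}} (4 elements).


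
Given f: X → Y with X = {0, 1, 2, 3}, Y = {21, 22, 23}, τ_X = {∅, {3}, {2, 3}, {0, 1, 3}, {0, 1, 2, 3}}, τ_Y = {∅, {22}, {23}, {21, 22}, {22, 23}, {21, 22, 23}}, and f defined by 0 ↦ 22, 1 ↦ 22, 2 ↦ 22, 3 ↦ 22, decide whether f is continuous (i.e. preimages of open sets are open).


f IS continuous.

Compute f^{-1}(U) for each U ∈ τ_Y:
  U = ∅: f^{-1}(U) = ∅ ∈ τ_X ✓.
  U = {22}: f^{-1}(U) = {0, 1, 2, 3} ∈ τ_X ✓.
  U = {23}: f^{-1}(U) = ∅ ∈ τ_X ✓.
  U = {21, 22}: f^{-1}(U) = {0, 1, 2, 3} ∈ τ_X ✓.
  U = {22, 23}: f^{-1}(U) = {0, 1, 2, 3} ∈ τ_X ✓.
  U = {21, 22, 23}: f^{-1}(U) = {0, 1, 2, 3} ∈ τ_X ✓.
Every preimage lies in τ_X, so f IS continuous.


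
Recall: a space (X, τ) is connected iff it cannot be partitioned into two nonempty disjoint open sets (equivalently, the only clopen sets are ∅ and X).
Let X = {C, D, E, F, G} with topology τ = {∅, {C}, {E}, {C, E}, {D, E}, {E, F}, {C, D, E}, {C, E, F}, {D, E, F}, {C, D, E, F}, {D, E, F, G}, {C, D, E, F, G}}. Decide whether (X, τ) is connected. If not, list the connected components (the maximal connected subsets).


(X, τ) is disconnected; components = [{C}, {D, E, F, G}].

Find clopen sets (U ∈ τ with X ∖ U ∈ τ):
  U = ∅, X ∖ U = {C, D, E, F, G} — both open, so U is clopen.
  U = {C}, X ∖ U = {D, E, F, G} — both open, so U is clopen.
  U = {D, E, F, G}, X ∖ U = {C} — both open, so U is clopen.
  U = {C, D, E, F, G}, X ∖ U = ∅ — both open, so U is clopen.
Nontrivial clopen(s) exist: e.g. {C}. So (X, τ) is disconnected.
Compute connected components by grouping points that agree on all clopens:
  component: {C}
  component: {D, E, F, G}


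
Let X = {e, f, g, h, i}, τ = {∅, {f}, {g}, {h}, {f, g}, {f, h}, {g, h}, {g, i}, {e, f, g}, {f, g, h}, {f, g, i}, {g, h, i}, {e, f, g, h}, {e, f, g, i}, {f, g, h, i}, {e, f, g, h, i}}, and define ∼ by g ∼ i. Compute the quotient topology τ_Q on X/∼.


X/∼ = {[e], [f], [g=i], [h]}; |τ_Q| = 10.

Equivalence classes: [e], [f], [g=i], [h].
Quotient map π: X → X/∼ sends e ↦ [e], f ↦ [f], g ↦ [g=i], h ↦ [h], i ↦ [g=i].
For each subset V ⊆ X/∼, compute π^{-1}(V) ⊆ X and check whether π^{-1}(V) ∈ τ. V is open in τ_Q iff π^{-1}(V) ∈ τ.
  V = {}: π^{-1}(V) = ∅ ∈ τ ✓.
  V = {[e]}: π^{-1}(V) = {e} ∉ τ ✗.
  V = {[f]}: π^{-1}(V) = {f} ∈ τ ✓.
  V = {[e], [f]}: π^{-1}(V) = {e, f} ∉ τ ✗.
  V = {[g=i]}: π^{-1}(V) = {g, i} ∈ τ ✓.
  V = {[e], [g=i]}: π^{-1}(V) = {e, g, i} ∉ τ ✗.
  V = {[f], [g=i]}: π^{-1}(V) = {f, g, i} ∈ τ ✓.
  V = {[e], [f], [g=i]}: π^{-1}(V) = {e, f, g, i} ∈ τ ✓.
  V = {[h]}: π^{-1}(V) = {h} ∈ τ ✓.
  V = {[e], [h]}: π^{-1}(V) = {e, h} ∉ τ ✗.
  V = {[f], [h]}: π^{-1}(V) = {f, h} ∈ τ ✓.
  V = {[e], [f], [h]}: π^{-1}(V) = {e, f, h} ∉ τ ✗.
  V = {[g=i], [h]}: π^{-1}(V) = {g, h, i} ∈ τ ✓.
  V = {[e], [g=i], [h]}: π^{-1}(V) = {e, g, h, i} ∉ τ ✗.
  V = {[f], [g=i], [h]}: π^{-1}(V) = {f, g, h, i} ∈ τ ✓.
  V = {[e], [f], [g=i], [h]}: π^{-1}(V) = {e, f, g, h, i} ∈ τ ✓.
Open sets in the quotient: τ_Q = {{}, {[f]}, {[g=i]}, {[f], [g=i]}, {[e], [f], [g=i]}, {[h]}, {[f], [h]}, {[g=i], [h]}, {[f], [g=i], [h]}, {[e], [f], [g=i], [h]}} (10 elements).


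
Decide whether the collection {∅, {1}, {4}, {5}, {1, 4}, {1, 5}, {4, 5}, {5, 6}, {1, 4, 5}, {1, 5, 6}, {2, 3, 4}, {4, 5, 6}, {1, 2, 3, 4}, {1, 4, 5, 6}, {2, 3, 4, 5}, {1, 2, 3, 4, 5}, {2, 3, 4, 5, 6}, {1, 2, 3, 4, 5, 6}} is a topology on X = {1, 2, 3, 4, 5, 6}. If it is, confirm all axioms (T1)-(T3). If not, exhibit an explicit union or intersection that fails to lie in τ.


τ IS a topology on X.

Axiom (T1): ∅ ∈ τ? Yes; X ∈ τ? Yes.
Axiom (T2/T3): check pairwise unions and intersections of members of τ.
All pairwise intersections and unions checked — each lies in τ. Therefore τ satisfies (T1), (T2), (T3): it IS a topology on X.


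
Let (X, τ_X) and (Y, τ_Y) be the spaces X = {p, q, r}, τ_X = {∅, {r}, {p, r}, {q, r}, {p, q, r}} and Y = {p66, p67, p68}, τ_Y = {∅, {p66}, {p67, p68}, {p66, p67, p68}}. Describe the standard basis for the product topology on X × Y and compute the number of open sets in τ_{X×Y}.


Basis B = {∅ × ∅, {r} × {p66}, {p, r} × {p66}, {q, r} × {p66}, {r} × {p67, p68}, {p, q, r} × {p66}, {r} × {p66, p67, p68}, {p, r} × {p67, p68}, {q, r} × {p67, p68}, {p, r} × {p66, p67, p68}, {p, q, r} × {p67, p68}, {q, r} × {p66, p67, p68}, {p, q, r} × {p66, p67, p68}}; |τ_{X×Y}| = 25.

Enumerate products U × V with U ∈ τ_X, V ∈ τ_Y (deduplicated):
  ∅ × ∅ = {} (∅)
  {r} × {p66} = {(r,p66)}
  {p, r} × {p66} = {(p,p66), (r,p66)}
  {q, r} × {p66} = {(q,p66), (r,p66)}
  {r} × {p67, p68} = {(r,p67), (r,p68)}
  {p, q, r} × {p66} = {(p,p66), (q,p66), (r,p66)}
  {r} × {p66, p67, p68} = {(r,p66), (r,p67), (r,p68)}
  {p, r} × {p67, p68} = {(p,p67), (p,p68), (r,p67), (r,p68)}
  {q, r} × {p67, p68} = {(q,p67), (q,p68), (r,p67), (r,p68)}
  {p, r} × {p66, p67, p68} = {(p,p66), (p,p67), (p,p68), (r,p66), (r,p67), (r,p68)}
  {p, q, r} × {p67, p68} = {(p,p67), (p,p68), (q,p67), (q,p68), (r,p67), (r,p68)}
  {q, r} × {p66, p67, p68} = {(q,p66), (q,p67), (q,p68), (r,p66), (r,p67), (r,p68)}
  {p, q, r} × {p66, p67, p68} = {(p,p66), (p,p67), (p,p68), (q,p66), (q,p67), (q,p68), (r,p66), (r,p67), (r,p68)}
These 13 distinct sets form the basis B.
Close under arbitrary unions to get τ_{X×Y}; counting gives |τ_{X×Y}| = 25.


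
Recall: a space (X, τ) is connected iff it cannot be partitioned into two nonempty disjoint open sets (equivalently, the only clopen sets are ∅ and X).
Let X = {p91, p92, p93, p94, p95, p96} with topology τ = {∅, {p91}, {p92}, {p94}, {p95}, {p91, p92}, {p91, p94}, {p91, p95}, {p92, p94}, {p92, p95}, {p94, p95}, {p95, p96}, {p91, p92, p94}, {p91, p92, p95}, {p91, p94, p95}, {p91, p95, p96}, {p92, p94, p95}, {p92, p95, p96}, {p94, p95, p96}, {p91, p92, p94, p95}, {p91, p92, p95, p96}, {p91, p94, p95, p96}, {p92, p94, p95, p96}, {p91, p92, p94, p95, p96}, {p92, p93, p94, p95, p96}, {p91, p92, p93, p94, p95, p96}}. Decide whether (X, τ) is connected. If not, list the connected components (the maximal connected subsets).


(X, τ) is disconnected; components = [{p91}, {p92, p93, p94, p95, p96}].

Find clopen sets (U ∈ τ with X ∖ U ∈ τ):
  U = ∅, X ∖ U = {p91, p92, p93, p94, p95, p96} — both open, so U is clopen.
  U = {p91}, X ∖ U = {p92, p93, p94, p95, p96} — both open, so U is clopen.
  U = {p92, p93, p94, p95, p96}, X ∖ U = {p91} — both open, so U is clopen.
  U = {p91, p92, p93, p94, p95, p96}, X ∖ U = ∅ — both open, so U is clopen.
Nontrivial clopen(s) exist: e.g. {p91}. So (X, τ) is disconnected.
Compute connected components by grouping points that agree on all clopens:
  component: {p91}
  component: {p92, p93, p94, p95, p96}


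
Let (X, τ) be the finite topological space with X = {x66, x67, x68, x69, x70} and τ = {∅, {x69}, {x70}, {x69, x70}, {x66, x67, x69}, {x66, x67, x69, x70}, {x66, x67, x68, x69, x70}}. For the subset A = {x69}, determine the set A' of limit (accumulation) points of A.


A' = {x66, x67, x68}

For each x ∈ X, list the open sets U ∈ τ with x ∈ U, then check whether U ∩ (A ∖ {x}) ≠ ∅ for every such U.
  x = x66: opens ∋ x are {x66, x67, x69}, {x66, x67, x69, x70}, {x66, x67, x68, x69, x70}; each meets A ∖ {x66}, so x IS a limit point.
  x = x67: opens ∋ x are {x66, x67, x69}, {x66, x67, x69, x70}, {x66, x67, x68, x69, x70}; each meets A ∖ {x67}, so x IS a limit point.
  x = x68: opens ∋ x are {x66, x67, x68, x69, x70}; each meets A ∖ {x68}, so x IS a limit point.
  x = x69: open {x69} ∋ x has {x69} ∩ (A ∖ {x69}) = ∅, so x is NOT a limit point.
  x = x70: open {x70} ∋ x has {x70} ∩ (A ∖ {x70}) = ∅, so x is NOT a limit point.
Collecting: A' = {x66, x67, x68}.


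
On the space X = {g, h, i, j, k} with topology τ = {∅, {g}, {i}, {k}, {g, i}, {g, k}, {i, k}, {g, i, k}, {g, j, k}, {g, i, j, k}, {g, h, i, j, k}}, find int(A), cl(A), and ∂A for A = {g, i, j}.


int(A) = {g, i}, cl(A) = {g, h, i, j}, ∂A = {h, j}.

Closed sets in (X, τ) are complements of opens:
  closed(X, τ) = {∅, {h}, {h, i}, {h, j}, {g, h, j}, {h, i, j}, {h, j, k}, {g, h, i, j}, {g, h, j, k}, {h, i, j, k}, {g, h, i, j, k}}.
int(A) = ⋃ {U ∈ τ : U ⊆ A}. Opens contained in A: ∅, {g}, {i}, {g, i}.
Taking the union of these: int(A) = {g, i}.
cl(A) = ⋂ {C closed : A ⊆ C}. Closed sets containing A: {g, h, i, j}, {g, h, i, j, k}.
Intersecting these: cl(A) = {g, h, i, j}.
∂A = cl(A) ∖ int(A) = {g, h, i, j} ∖ {g, i} = {h, j}.


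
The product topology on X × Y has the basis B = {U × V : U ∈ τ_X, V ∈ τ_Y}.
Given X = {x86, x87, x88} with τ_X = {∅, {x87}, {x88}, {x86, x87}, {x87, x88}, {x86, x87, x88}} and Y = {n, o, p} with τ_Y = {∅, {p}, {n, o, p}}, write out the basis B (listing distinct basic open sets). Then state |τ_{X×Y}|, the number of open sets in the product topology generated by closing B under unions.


Basis B = {∅ × ∅, {x87} × {p}, {x88} × {p}, {x86, x87} × {p}, {x87, x88} × {p}, {x86, x87, x88} × {p}, {x87} × {n, o, p}, {x88} × {n, o, p}, {x86, x87} × {n, o, p}, {x87, x88} × {n, o, p}, {x86, x87, x88} × {n, o, p}}; |τ_{X×Y}| = 18.

Enumerate products U × V with U ∈ τ_X, V ∈ τ_Y (deduplicated):
  ∅ × ∅ = {} (∅)
  {x87} × {p} = {(x87,p)}
  {x88} × {p} = {(x88,p)}
  {x86, x87} × {p} = {(x86,p), (x87,p)}
  {x87, x88} × {p} = {(x87,p), (x88,p)}
  {x86, x87, x88} × {p} = {(x86,p), (x87,p), (x88,p)}
  {x87} × {n, o, p} = {(x87,n), (x87,o), (x87,p)}
  {x88} × {n, o, p} = {(x88,n), (x88,o), (x88,p)}
  {x86, x87} × {n, o, p} = {(x86,n), (x86,o), (x86,p), (x87,n), (x87,o), (x87,p)}
  {x87, x88} × {n, o, p} = {(x87,n), (x87,o), (x87,p), (x88,n), (x88,o), (x88,p)}
  {x86, x87, x88} × {n, o, p} = {(x86,n), (x86,o), (x86,p), (x87,n), (x87,o), (x87,p), (x88,n), (x88,o), (x88,p)}
These 11 distinct sets form the basis B.
Close under arbitrary unions to get τ_{X×Y}; counting gives |τ_{X×Y}| = 18.


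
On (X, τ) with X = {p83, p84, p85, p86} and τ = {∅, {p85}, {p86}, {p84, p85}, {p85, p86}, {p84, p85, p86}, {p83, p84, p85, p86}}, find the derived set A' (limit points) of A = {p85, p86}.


A' = {p83, p84}

For each x ∈ X, list the open sets U ∈ τ with x ∈ U, then check whether U ∩ (A ∖ {x}) ≠ ∅ for every such U.
  x = p83: opens ∋ x are {p83, p84, p85, p86}; each meets A ∖ {p83}, so x IS a limit point.
  x = p84: opens ∋ x are {p84, p85}, {p84, p85, p86}, {p83, p84, p85, p86}; each meets A ∖ {p84}, so x IS a limit point.
  x = p85: open {p85} ∋ x has {p85} ∩ (A ∖ {p85}) = ∅, so x is NOT a limit point.
  x = p86: open {p86} ∋ x has {p86} ∩ (A ∖ {p86}) = ∅, so x is NOT a limit point.
Collecting: A' = {p83, p84}.


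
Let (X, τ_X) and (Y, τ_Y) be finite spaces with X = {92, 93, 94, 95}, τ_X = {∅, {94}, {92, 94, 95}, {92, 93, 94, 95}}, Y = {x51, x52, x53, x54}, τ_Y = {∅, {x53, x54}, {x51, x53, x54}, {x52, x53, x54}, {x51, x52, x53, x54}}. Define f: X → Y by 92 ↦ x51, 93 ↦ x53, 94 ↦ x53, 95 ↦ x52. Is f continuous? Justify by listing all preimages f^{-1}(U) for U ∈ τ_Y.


f is NOT continuous.

Compute f^{-1}(U) for each U ∈ τ_Y:
  U = ∅: f^{-1}(U) = ∅ ∈ τ_X ✓.
  U = {x53, x54}: f^{-1}(U) = {93, 94} ∉ τ_X ✗.
  U = {x51, x53, x54}: f^{-1}(U) = {92, 93, 94} ∉ τ_X ✗.
  U = {x52, x53, x54}: f^{-1}(U) = {93, 94, 95} ∉ τ_X ✗.
  U = {x51, x52, x53, x54}: f^{-1}(U) = {92, 93, 94, 95} ∈ τ_X ✓.
Found U = {x53, x54} with f^{-1}(U) = {93, 94} not in τ_X. Therefore f is NOT continuous.


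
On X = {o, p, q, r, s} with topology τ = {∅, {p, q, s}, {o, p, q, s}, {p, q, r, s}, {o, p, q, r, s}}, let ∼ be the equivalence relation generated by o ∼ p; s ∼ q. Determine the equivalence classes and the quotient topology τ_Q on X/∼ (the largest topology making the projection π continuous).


X/∼ = {[o=p], [q=s], [r]}; |τ_Q| = 3.

Equivalence classes: [o=p], [q=s], [r].
Quotient map π: X → X/∼ sends o ↦ [o=p], p ↦ [o=p], q ↦ [q=s], r ↦ [r], s ↦ [q=s].
For each subset V ⊆ X/∼, compute π^{-1}(V) ⊆ X and check whether π^{-1}(V) ∈ τ. V is open in τ_Q iff π^{-1}(V) ∈ τ.
  V = {}: π^{-1}(V) = ∅ ∈ τ ✓.
  V = {[o=p]}: π^{-1}(V) = {o, p} ∉ τ ✗.
  V = {[q=s]}: π^{-1}(V) = {q, s} ∉ τ ✗.
  V = {[o=p], [q=s]}: π^{-1}(V) = {o, p, q, s} ∈ τ ✓.
  V = {[r]}: π^{-1}(V) = {r} ∉ τ ✗.
  V = {[o=p], [r]}: π^{-1}(V) = {o, p, r} ∉ τ ✗.
  V = {[q=s], [r]}: π^{-1}(V) = {q, r, s} ∉ τ ✗.
  V = {[o=p], [q=s], [r]}: π^{-1}(V) = {o, p, q, r, s} ∈ τ ✓.
Open sets in the quotient: τ_Q = {{}, {[o=p], [q=s]}, {[o=p], [q=s], [r]}} (3 elements).
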